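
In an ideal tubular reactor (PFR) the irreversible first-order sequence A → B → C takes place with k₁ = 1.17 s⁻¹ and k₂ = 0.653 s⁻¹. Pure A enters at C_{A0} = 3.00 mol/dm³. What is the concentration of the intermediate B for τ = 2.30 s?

For first-order series with pure A initially, C_B(τ) = k₁C_{A0}/(k₂−k₁)·(e^(−k₁τ) − e^(−k₂τ)).
e^(−k₁τ) = e^(−1.17×2.30) = e^(−2.691) = 0.06781; e^(−k₂τ) = e^(−1.502) = 0.2227.
C_B = 1.17×3.00/(0.653−1.17) × (0.06781−0.2227) = (-6.789)×(-0.1549) = 1.052 mol/dm³.

1.05 mol/dm³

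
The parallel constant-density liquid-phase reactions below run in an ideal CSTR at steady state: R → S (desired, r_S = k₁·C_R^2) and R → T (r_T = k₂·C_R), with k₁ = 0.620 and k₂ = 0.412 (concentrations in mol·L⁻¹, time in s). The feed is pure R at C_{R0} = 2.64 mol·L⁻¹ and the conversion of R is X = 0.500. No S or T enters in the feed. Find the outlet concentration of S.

Exit C_R = C_{R0}(1−X) = 2.64×0.500 = 1.320 mol·L⁻¹.
Rates in a CSTR are evaluated at the outlet concentration: r_S = 0.620×1.320^2 = 1.080, r_T = 0.412×1.320 = 0.5438.
Fraction of consumed R going to S: r_S/(r_S+r_T) = 0.6651.
C_S = 0.6651·C_{R0}·X = 0.6651×2.64×0.500 = 0.878 mol·L⁻¹.

0.878 mol·L⁻¹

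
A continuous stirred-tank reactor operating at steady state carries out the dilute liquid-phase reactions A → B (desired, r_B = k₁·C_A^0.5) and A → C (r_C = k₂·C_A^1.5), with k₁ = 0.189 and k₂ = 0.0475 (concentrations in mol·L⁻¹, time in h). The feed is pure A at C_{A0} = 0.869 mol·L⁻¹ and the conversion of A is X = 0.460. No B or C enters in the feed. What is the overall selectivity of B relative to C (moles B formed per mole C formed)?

Exit C_A = C_{A0}(1−X) = 0.869×0.540 = 0.4693 mol·L⁻¹.
A CSTR operates uniformly at the exit composition, giving r_B = 0.1295 and r_C = 0.01527 (each k·C_A^n at C_A = 0.4693).
Overall selectivity = C_B/C_C = r_Bτ/(r_Cτ) = r_B/r_C = 8.48.

8.48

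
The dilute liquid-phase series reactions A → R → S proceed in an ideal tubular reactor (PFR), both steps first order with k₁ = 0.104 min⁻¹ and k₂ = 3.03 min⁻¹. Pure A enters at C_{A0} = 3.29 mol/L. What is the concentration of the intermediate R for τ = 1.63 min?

0.0979 mol/L

Solving the coupled first-order balances gives C_R(τ) = [k₁/(k₂−k₁)]·C_{A0}·(e^(−k₁τ) − e^(−k₂τ)).
e^(−k₁τ) = e^(−0.104×1.63) = e^(−0.1695) = 0.8441; e^(−k₂τ) = e^(−4.939) = 0.007162.
C_R = 0.104×3.29/(3.03−0.104) × (0.8441−0.007162) = 0.1169×0.8369 = 0.09787 mol/L.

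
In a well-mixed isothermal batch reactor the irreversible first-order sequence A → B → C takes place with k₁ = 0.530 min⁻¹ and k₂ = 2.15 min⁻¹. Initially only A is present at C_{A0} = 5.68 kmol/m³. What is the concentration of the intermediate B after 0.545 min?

0.816 kmol/m³

Solving the coupled first-order balances gives C_B(t) = [k₁/(k₂−k₁)]·C_{A0}·(e^(−k₁t) − e^(−k₂t)).
e^(−k₁t) = e^(−0.530×0.545) = e^(−0.2889) = 0.7491; e^(−k₂t) = e^(−1.172) = 0.3098.
C_B = 0.530×5.68/(2.15−0.530) × (0.7491−0.3098) = 1.858×0.4393 = 0.8163 kmol/m³.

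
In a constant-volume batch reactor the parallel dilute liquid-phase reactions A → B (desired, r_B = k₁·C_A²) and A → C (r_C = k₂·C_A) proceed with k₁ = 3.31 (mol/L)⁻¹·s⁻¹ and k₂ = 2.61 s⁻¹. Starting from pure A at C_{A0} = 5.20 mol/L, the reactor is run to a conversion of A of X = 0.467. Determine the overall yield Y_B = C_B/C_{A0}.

0.388

C_A = C_{A0}(1−X) = 2.772 mol/L.
Along a PFR/batch, dC_C/dC_A = −r_C/(r_B+r_C) = −k₂/(k₂+k₁·C_A).
Integrating from C_{A0} to C_A: C_C = (2.61/3.31)·ln[(2.61+3.31·5.20)/(2.61+3.31·2.77)] = 0.7885·ln(19.82/11.78) = 0.4101 mol/L.
Then C_B = (C_{A0}−C_A) − C_C = 2.428 − 0.4101 = 2.018 mol/L.
Y_B = C_B/C_{A0} = 2.018/5.20 = 0.388.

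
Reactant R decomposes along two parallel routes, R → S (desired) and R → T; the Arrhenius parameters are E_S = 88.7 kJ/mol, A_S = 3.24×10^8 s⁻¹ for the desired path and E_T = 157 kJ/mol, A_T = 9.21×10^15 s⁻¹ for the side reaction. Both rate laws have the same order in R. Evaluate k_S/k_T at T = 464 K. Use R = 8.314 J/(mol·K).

With equal orders, S_{S/T} = k_S/k_T = (A_S/A_T)·exp[(E_T−E_S)/(RT)].
(E_T−E_S)/(RT) = (157−88.7)×10³/(8.314×464) = 68300/3858 = 17.70.
k_S/k_T = (3.24×10^8/9.21×10^15)·exp(17.70) = 3.518×10^-8 × 4.888×10^7 = 1.72.

1.72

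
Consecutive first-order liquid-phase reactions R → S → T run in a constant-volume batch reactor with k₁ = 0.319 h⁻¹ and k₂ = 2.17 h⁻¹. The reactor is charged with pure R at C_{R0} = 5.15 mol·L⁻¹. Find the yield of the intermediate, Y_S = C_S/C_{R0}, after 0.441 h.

The intermediate concentration in a first-order A→B→C sequence is C_S = k₁C_{R0}(e^(−k₁t) − e^(−k₂t))/(k₂−k₁).
e^(−k₁t) = e^(−0.319×0.441) = e^(−0.1407) = 0.8688; e^(−k₂t) = e^(−0.9570) = 0.3841.
C_S = 0.319×5.15/(2.17−0.319) × (0.8688−0.3841) = 0.8875×0.4847 = 0.4302 mol·L⁻¹.
Y_S = C_S/C_{R0} = 0.4302/5.15 = 0.0835.

0.0835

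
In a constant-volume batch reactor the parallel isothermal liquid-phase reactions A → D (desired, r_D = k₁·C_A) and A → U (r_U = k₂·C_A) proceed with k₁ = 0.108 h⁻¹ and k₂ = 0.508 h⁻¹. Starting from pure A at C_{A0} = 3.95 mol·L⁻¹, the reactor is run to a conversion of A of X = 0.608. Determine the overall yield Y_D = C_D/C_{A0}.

0.107

C_A = C_{A0}(1−X) = 1.548 mol·L⁻¹.
Both paths are first order in A, so the instantaneous fraction to D is constant: dC_D/d(−C_A) = k₁/(k₁+k₂) = 0.1753.
C_D = 0.1753·(C_{A0}−C_A) = 0.1753×2.402 = 0.421 mol·L⁻¹.
Y_D = C_D/C_{A0} = 0.4211/3.95 = 0.107.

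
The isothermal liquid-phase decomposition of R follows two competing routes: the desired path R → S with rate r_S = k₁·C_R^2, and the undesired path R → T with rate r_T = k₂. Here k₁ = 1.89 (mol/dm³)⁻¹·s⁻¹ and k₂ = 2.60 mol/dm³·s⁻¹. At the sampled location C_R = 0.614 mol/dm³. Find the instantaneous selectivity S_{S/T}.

0.274

S_{S/T} = r_S/r_T = (k₁·C_R^2)/(k₂) = (k₁/k₂)·C_R^2.
= (1.89×0.6140^2) / (2.60) = 0.7125/2.600 = 0.274.
Since the desired path is higher order in R, keeping C_R high (PFR or concentrated feed) favours S.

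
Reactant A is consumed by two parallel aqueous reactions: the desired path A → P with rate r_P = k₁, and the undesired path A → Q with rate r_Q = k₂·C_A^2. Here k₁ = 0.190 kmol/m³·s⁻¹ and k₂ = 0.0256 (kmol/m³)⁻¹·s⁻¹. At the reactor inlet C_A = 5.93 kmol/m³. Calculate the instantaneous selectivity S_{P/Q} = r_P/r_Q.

0.211

S_{P/Q} = r_P/r_Q = (k₁)/(k₂·C_A^2) = (k₁/k₂)·C_A^-2.
= (0.190) / (0.0256×5.930^2) = 0.1900/0.9002 = 0.211.
The undesired path is higher order in A, so low C_A (CSTR or dilute feed) favours P.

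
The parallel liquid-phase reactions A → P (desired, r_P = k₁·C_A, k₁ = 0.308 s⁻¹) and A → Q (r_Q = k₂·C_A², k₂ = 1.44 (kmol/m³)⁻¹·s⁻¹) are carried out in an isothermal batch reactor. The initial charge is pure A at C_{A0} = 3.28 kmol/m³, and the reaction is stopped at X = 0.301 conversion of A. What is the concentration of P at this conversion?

C_A = C_{A0}(1−X) = 2.293 kmol/m³.
Along a PFR/batch, dC_P/dC_A = −r_P/(r_P+r_Q) = −k₁/(k₁+k₂·C_A).
Integrating from C_{A0} to C_A: C_P = (0.308/1.44)·ln[(0.308+1.44·3.28)/(0.308+1.44·2.29)] = 0.2139·ln(5.031/3.610) = 0.07103 kmol/m³.

0.0710 kmol/m³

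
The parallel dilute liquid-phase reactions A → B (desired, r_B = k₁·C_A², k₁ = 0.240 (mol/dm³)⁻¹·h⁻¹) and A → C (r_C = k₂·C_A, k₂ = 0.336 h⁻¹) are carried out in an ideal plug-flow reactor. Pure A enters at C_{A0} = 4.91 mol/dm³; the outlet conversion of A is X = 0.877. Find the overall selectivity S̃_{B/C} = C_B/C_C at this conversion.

C_A = C_{A0}(1−X) = 0.6039 mol/dm³.
Along a PFR/batch, dC_C/dC_A = −r_C/(r_B+r_C) = −k₂/(k₂+k₁·C_A).
Integrating from C_{A0} to C_A: C_C = (0.336/0.240)·ln[(0.336+0.240·4.91)/(0.336+0.240·0.604)] = 1.400·ln(1.514/0.4809) = 1.606 mol/dm³.
Then C_B = (C_{A0}−C_A) − C_C = 4.306 − 1.606 = 2.700 mol/dm³.
S̃_{B/C} = C_B/C_C = 2.700/1.606 = 1.68.

1.68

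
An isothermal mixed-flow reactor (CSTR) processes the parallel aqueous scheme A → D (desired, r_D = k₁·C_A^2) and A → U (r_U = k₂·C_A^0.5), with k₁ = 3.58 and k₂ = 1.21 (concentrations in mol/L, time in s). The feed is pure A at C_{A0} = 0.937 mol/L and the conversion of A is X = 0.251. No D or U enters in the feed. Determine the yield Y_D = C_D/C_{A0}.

0.159

Exit C_A = C_{A0}(1−X) = 0.937×0.749 = 0.7018 mol/L.
In a CSTR the entire volume is at exit conditions, so r_D = 3.58×0.7018^2 = 1.763 and r_U = 1.21×0.7018^0.5 = 1.014.
Fraction of consumed A going to D: r_D/(r_D+r_U) = 0.6350.
C_D = 0.6350·C_{A0}·X = 0.6350×0.937×0.251 = 0.149 mol/L; Y_D = C_D/C_{A0} = 0.159.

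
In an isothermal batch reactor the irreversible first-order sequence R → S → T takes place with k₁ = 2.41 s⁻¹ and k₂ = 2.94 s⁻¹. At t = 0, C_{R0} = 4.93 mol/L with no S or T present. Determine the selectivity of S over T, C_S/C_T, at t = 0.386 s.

Solving the coupled first-order balances gives C_S(t) = [k₁/(k₂−k₁)]·C_{R0}·(e^(−k₁t) − e^(−k₂t)).
e^(−k₁t) = e^(−2.41×0.386) = e^(−0.9303) = 0.3945; e^(−k₂t) = e^(−1.135) = 0.3215.
C_S = 2.41×4.93/(2.94−2.41) × (0.3945−0.3215) = 22.42×0.07298 = 1.636 mol/L.
C_R = C_{R0}e^(−k₁t) = 1.945 mol/L, so C_T = C_{R0}−C_R−C_S = 1.349 mol/L; C_S/C_T = 1.21.

1.21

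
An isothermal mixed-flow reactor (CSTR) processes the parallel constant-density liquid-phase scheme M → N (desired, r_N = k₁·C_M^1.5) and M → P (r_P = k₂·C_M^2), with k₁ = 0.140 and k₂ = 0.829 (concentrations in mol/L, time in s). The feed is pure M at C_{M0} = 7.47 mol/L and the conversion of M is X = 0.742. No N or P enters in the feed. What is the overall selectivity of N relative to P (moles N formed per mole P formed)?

Exit C_M = C_{M0}(1−X) = 7.47×0.258 = 1.927 mol/L.
In a CSTR the entire volume is at exit conditions, so r_N = 0.140×1.927^1.5 = 0.3746 and r_P = 0.829×1.927^2 = 3.079.
Overall selectivity = C_N/C_P = r_Nτ/(r_Pτ) = r_N/r_P = 0.122.

0.122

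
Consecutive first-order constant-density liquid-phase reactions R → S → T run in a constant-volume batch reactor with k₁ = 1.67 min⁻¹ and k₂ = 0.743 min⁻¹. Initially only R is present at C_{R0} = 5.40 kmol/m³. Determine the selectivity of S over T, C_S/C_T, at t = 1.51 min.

0.925

For first-order series with pure R initially, C_S(t) = k₁C_{R0}/(k₂−k₁)·(e^(−k₁t) − e^(−k₂t)).
e^(−k₁t) = e^(−1.67×1.51) = e^(−2.522) = 0.08032; e^(−k₂t) = e^(−1.122) = 0.3257.
C_S = 1.67×5.40/(0.743−1.67) × (0.08032−0.3257) = (-9.728)×(-0.2453) = 2.387 kmol/m³.
C_R = C_{R0}e^(−k₁t) = 0.4337 kmol/m³, so C_T = C_{R0}−C_R−C_S = 2.580 kmol/m³; C_S/C_T = 0.925.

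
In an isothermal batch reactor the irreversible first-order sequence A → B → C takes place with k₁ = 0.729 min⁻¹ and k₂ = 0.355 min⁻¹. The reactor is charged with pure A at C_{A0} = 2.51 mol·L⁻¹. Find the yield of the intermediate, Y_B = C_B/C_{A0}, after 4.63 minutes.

The intermediate concentration in a first-order A→B→C sequence is C_B = k₁C_{A0}(e^(−k₁t) − e^(−k₂t))/(k₂−k₁).
e^(−k₁t) = e^(−0.729×4.63) = e^(−3.375) = 0.03421; e^(−k₂t) = e^(−1.644) = 0.1933.
C_B = 0.729×2.51/(0.355−0.729) × (0.03421−0.1933) = (-4.892)×(-0.1591) = 0.7782 mol·L⁻¹.
Y_B = C_B/C_{A0} = 0.7782/2.51 = 0.310.

0.310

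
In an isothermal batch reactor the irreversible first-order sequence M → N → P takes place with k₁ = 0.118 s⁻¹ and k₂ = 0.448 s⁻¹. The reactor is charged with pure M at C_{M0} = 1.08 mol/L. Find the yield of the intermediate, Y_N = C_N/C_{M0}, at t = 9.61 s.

0.110

For first-order series with pure M initially, C_N(t) = k₁C_{M0}/(k₂−k₁)·(e^(−k₁t) − e^(−k₂t)).
e^(−k₁t) = e^(−0.118×9.61) = e^(−1.134) = 0.3218; e^(−k₂t) = e^(−4.305) = 0.01350.
C_N = 0.118×1.08/(0.448−0.118) × (0.3218−0.01350) = 0.3862×0.3083 = 0.1190 mol/L.
Y_N = C_N/C_{M0} = 0.1190/1.08 = 0.110.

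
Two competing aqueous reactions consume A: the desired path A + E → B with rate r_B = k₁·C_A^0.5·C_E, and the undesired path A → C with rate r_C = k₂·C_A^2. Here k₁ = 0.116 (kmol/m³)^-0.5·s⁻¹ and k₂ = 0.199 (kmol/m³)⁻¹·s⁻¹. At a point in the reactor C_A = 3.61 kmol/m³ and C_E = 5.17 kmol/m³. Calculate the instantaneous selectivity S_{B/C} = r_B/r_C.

0.439

S_{B/C} = r_B/r_C = (k₁·C_A^0.5·C_E)/(k₂·C_A^2) = (k₁/k₂)·C_A^-1.5·C_E.
= (0.116×3.610^0.5×5.170) / (0.199×3.610^2) = 1.139/2.593 = 0.439.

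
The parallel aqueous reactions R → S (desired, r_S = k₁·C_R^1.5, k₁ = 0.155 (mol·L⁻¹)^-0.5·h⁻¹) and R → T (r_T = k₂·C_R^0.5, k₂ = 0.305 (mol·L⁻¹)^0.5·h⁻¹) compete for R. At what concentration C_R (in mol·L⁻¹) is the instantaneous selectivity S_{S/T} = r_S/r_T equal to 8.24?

S_{S/T} = (k₁/k₂)·C_R ⇒ C_R = S·k₂/k₁.
= 8.24×0.305/0.155 = 16.2 mol·L⁻¹.

16.2 mol·L⁻¹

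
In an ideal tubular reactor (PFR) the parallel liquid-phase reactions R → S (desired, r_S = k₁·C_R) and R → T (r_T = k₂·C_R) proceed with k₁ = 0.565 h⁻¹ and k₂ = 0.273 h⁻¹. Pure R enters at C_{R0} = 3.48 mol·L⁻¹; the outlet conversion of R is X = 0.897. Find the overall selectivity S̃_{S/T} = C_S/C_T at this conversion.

C_R = C_{R0}(1−X) = 0.3584 mol·L⁻¹.
Both paths are first order in R, so the instantaneous fraction to S is constant: dC_S/d(−C_R) = k₁/(k₁+k₂) = 0.6742.
C_S = 0.6742·(C_{R0}−C_R) = 0.6742×3.122 = 2.10 mol·L⁻¹.
C_T = (C_{R0}−C_R)−C_S = 1.017 mol·L⁻¹; S̃_{S/T} = 2.105/1.017 = 2.07.

2.07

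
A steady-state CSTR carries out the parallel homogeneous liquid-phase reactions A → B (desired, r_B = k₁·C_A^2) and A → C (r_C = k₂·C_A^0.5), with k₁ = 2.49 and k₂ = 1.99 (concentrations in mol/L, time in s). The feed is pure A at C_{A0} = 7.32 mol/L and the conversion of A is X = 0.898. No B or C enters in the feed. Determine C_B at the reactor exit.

2.94 mol/L

Exit C_A = C_{A0}(1−X) = 7.32×0.102 = 0.7466 mol/L.
A CSTR operates uniformly at the exit composition, giving r_B = 1.388 and r_C = 1.720 (each k·C_A^n at C_A = 0.7466).
Fraction of consumed A going to B: r_B/(r_B+r_C) = 0.4467.
C_B = 0.4467·C_{A0}·X = 0.4467×7.32×0.898 = 2.94 mol/L.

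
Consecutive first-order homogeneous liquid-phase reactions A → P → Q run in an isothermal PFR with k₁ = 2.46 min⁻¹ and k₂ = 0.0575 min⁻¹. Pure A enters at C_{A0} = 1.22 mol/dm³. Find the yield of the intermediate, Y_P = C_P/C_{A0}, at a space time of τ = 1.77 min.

The intermediate concentration in a first-order A→B→C sequence is C_P = k₁C_{A0}(e^(−k₁τ) − e^(−k₂τ))/(k₂−k₁).
e^(−k₁τ) = e^(−2.46×1.77) = e^(−4.354) = 0.01285; e^(−k₂τ) = e^(−0.1018) = 0.9032.
C_P = 2.46×1.22/(0.0575−2.46) × (0.01285−0.9032) = (-1.249)×(-0.8904) = 1.112 mol/dm³.
Y_P = C_P/C_{A0} = 1.112/1.22 = 0.912.

0.912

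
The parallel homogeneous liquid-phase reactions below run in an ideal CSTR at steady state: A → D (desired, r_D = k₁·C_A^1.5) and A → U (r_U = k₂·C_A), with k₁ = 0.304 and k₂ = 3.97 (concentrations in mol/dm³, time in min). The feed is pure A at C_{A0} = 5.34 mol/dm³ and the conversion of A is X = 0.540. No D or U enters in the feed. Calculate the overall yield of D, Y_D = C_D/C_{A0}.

0.0579

Exit C_A = C_{A0}(1−X) = 5.34×0.460 = 2.456 mol/dm³.
Rates in a CSTR are evaluated at the outlet concentration: r_D = 0.304×2.456^1.5 = 1.170, r_U = 3.97×2.456 = 9.752.
Fraction of consumed A going to D: r_D/(r_D+r_U) = 0.1072.
C_D = 0.1072·C_{A0}·X = 0.1072×5.34×0.540 = 0.309 mol/dm³; Y_D = C_D/C_{A0} = 0.0579.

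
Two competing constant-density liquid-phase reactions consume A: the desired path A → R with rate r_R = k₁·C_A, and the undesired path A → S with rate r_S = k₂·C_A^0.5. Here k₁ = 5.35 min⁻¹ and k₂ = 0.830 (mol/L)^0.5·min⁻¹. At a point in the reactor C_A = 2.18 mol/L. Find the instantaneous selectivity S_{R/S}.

S_{R/S} = r_R/r_S = (k₁·C_A)/(k₂·C_A^0.5) = (k₁/k₂)·C_A^0.5.
= (5.35×2.180) / (0.830×2.180^0.5) = 11.66/1.225 = 9.52.
Since the desired path is higher order in A, keeping C_A high (PFR or concentrated feed) favours R.

9.52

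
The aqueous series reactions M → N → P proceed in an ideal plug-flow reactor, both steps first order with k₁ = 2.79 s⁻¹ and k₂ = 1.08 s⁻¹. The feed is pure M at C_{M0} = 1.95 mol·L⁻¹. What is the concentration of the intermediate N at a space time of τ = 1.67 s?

0.494 mol·L⁻¹

Solving the coupled first-order balances gives C_N(τ) = [k₁/(k₂−k₁)]·C_{M0}·(e^(−k₁τ) − e^(−k₂τ)).
e^(−k₁τ) = e^(−2.79×1.67) = e^(−4.659) = 0.009473; e^(−k₂τ) = e^(−1.804) = 0.1647.
C_N = 2.79×1.95/(1.08−2.79) × (0.009473−0.1647) = (-3.182)×(-0.1552) = 0.4939 mol·L⁻¹.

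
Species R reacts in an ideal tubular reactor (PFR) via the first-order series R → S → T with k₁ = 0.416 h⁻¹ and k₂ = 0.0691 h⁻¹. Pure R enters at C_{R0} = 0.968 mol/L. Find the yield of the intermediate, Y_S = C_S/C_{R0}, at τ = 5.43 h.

Solving the coupled first-order balances gives C_S(τ) = [k₁/(k₂−k₁)]·C_{R0}·(e^(−k₁τ) − e^(−k₂τ)).
e^(−k₁τ) = e^(−0.416×5.43) = e^(−2.259) = 0.1045; e^(−k₂τ) = e^(−0.3752) = 0.6871.
C_S = 0.416×0.968/(0.0691−0.416) × (0.1045−0.6871) = (-1.161)×(-0.5827) = 0.6764 mol/L.
Y_S = C_S/C_{R0} = 0.6764/0.968 = 0.699.

0.699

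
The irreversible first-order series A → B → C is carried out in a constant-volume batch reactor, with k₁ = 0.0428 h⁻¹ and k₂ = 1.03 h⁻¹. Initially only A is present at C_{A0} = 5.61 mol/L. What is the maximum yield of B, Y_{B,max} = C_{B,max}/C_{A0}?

0.0362

For a first-order series the maximum intermediate yield is C_{B,max}/C_{A0} = (k₁/k₂)^[k₂/(k₂−k₁)].
= (0.0428/1.03)^(1.03/(1.03−0.0428)) = (0.04155)^(1.043) = 0.03620.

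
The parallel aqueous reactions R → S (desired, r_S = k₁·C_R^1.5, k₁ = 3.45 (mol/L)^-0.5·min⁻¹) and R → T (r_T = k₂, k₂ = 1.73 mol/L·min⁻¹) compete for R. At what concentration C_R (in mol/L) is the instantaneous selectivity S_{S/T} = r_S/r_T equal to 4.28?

S_{S/T} = (k₁/k₂)·C_R^1.5 ⇒ C_R = (S·k₂/k₁)^(1/1.5).
= (4.28×1.73/3.45)^(0.6667) = (2.146)^(0.6667) = 1.66 mol/L.

1.66 mol/L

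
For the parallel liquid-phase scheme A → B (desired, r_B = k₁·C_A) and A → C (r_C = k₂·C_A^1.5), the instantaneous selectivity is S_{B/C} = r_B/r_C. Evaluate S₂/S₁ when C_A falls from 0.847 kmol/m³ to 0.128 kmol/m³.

S_{B/C} = (k₁/k₂)·C_A^-0.5, so S₂/S₁ = (C_{A,2}/C_{A,1})^-0.5.
= (0.128/0.847)^(-0.5) = (0.1511)^(-0.5) = 2.57.

2.57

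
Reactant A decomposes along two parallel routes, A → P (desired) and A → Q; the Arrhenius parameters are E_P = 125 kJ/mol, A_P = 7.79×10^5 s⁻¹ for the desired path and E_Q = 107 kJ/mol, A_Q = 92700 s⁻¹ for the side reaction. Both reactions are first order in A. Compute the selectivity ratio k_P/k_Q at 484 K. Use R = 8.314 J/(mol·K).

With equal orders, S_{P/Q} = k_P/k_Q = (A_P/A_Q)·exp[(E_Q−E_P)/(RT)].
(E_Q−E_P)/(RT) = (107−125)×10³/(8.314×484) = -18000/4024 = -4.473.
k_P/k_Q = (7.79×10^5/92700)·exp(-4.473) = 8.403 × 0.01141 = 0.0959.

0.0959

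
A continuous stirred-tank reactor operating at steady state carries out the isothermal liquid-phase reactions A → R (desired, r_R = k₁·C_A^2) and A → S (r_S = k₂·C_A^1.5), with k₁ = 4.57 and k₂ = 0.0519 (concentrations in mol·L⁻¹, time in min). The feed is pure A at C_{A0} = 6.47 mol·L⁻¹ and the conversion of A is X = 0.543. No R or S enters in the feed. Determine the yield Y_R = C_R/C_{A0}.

Exit C_A = C_{A0}(1−X) = 6.47×0.457 = 2.957 mol·L⁻¹.
In a CSTR the entire volume is at exit conditions, so r_R = 4.57×2.957^2 = 39.95 and r_S = 0.0519×2.957^1.5 = 0.2639.
Fraction of consumed A going to R: r_R/(r_R+r_S) = 0.9934.
C_R = 0.9934·C_{A0}·X = 0.9934×6.47×0.543 = 3.49 mol·L⁻¹; Y_R = C_R/C_{A0} = 0.539.

0.539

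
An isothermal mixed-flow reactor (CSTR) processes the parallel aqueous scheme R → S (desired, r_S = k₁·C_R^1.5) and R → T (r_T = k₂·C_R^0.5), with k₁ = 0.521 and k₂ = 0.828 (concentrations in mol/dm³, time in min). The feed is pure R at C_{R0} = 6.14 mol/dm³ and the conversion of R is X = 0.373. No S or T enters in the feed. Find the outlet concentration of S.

Exit C_R = C_{R0}(1−X) = 6.14×0.627 = 3.850 mol/dm³.
A CSTR operates uniformly at the exit composition, giving r_S = 3.935 and r_T = 1.625 (each k·C_R^n at C_R = 3.850).
Fraction of consumed R going to S: r_S/(r_S+r_T) = 0.7078.
C_S = 0.7078·C_{R0}·X = 0.7078×6.14×0.373 = 1.62 mol/dm³.

1.62 mol/dm³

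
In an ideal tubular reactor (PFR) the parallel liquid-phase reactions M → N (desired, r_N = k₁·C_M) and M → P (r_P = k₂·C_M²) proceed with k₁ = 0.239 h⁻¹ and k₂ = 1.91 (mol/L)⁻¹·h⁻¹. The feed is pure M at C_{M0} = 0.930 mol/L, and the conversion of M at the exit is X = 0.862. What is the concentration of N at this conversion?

C_M = C_{M0}(1−X) = 0.1283 mol/L.
Along a PFR/batch, dC_N/dC_M = −r_N/(r_N+r_P) = −k₁/(k₁+k₂·C_M).
Integrating from C_{M0} to C_M: C_N = (0.239/1.91)·ln[(0.239+1.91·0.930)/(0.239+1.91·0.128)] = 0.1251·ln(2.015/0.4841) = 0.1785 mol/L.

0.178 mol/L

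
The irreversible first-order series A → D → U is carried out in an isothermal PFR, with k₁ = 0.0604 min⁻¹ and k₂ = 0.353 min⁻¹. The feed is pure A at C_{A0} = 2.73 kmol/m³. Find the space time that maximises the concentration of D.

6.03 min

The intermediate peaks when r₁ = r₂, i.e. k₁e^(−k₁τ) = k₂e^(−k₂τ), giving τ_opt = ln(k₂/k₁)/(k₂−k₁).
= ln(0.353/0.0604)/(0.353−0.0604) = ln(5.844)/0.2926 = 1.765/0.2926 = 6.03 min.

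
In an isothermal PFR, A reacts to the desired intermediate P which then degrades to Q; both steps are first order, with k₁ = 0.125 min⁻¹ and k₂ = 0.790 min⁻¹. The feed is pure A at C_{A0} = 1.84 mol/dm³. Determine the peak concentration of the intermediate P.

0.206 mol/dm³

At the optimum, C_{P,max}/C_{A0} = (k₁/k₂)^[k₂/(k₂−k₁)].
= (0.125/0.790)^(0.790/(0.790−0.125)) = (0.1582)^(1.188) = 0.1119.
C_{P,max} = 0.1119×1.84 = 0.206 mol/dm³.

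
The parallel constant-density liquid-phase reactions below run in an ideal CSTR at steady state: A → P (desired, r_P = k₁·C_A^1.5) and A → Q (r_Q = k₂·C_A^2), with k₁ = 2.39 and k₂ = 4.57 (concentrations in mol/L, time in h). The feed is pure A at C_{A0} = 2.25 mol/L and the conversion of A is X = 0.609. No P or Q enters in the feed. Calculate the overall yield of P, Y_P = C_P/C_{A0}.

Exit C_A = C_{A0}(1−X) = 2.25×0.391 = 0.8798 mol/L.
Rates in a CSTR are evaluated at the outlet concentration: r_P = 2.39×0.8798^1.5 = 1.972, r_Q = 4.57×0.8798^2 = 3.537.
Fraction of consumed A going to P: r_P/(r_P+r_Q) = 0.3580.
C_P = 0.3580·C_{A0}·X = 0.3580×2.25×0.609 = 0.491 mol/L; Y_P = C_P/C_{A0} = 0.218.

0.218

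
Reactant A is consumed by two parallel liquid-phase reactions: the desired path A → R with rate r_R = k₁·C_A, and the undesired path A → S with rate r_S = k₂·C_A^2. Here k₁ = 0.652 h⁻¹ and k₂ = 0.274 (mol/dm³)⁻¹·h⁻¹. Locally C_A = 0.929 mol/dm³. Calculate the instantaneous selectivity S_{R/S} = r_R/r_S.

S_{R/S} = r_R/r_S = (k₁·C_A)/(k₂·C_A^2) = (k₁/k₂)·C_A⁻¹.
= (0.652×0.9290) / (0.274×0.9290^2) = 0.6057/0.2365 = 2.56.

2.56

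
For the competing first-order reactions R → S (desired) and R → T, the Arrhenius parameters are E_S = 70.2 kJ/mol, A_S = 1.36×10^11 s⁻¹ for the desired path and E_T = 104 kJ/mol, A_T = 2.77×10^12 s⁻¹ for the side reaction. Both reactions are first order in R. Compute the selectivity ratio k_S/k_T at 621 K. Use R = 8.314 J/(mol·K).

Since both paths have the same order in R, the concentration cancels and S_{S/T} = k_S/k_T = (A_S/A_T)·exp[(E_T−E_S)/(RT)].
(E_T−E_S)/(RT) = (104−70.2)×10³/(8.314×621) = 33800/5163 = 6.547.
k_S/k_T = (1.36×10^11/2.77×10^12)·exp(6.547) = 0.04910 × 696.9 = 34.2.

34.2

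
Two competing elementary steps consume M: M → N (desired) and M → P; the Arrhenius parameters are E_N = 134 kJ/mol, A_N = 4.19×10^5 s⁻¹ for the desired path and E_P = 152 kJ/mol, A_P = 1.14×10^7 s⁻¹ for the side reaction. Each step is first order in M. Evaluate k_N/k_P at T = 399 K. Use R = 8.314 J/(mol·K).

8.35

k_N/k_P = (A_N/A_P)·exp[−(E_N−E_P)/(RT)] = (A_N/A_P)·exp[(E_P−E_N)/(RT)].
(E_P−E_N)/(RT) = (152−134)×10³/(8.314×399) = 18000/3317 = 5.426.
k_N/k_P = (4.19×10^5/1.14×10^7)·exp(5.426) = 0.03675 × 227.3 = 8.35.
Since E_N < E_P, lowering the temperature improves selectivity toward N.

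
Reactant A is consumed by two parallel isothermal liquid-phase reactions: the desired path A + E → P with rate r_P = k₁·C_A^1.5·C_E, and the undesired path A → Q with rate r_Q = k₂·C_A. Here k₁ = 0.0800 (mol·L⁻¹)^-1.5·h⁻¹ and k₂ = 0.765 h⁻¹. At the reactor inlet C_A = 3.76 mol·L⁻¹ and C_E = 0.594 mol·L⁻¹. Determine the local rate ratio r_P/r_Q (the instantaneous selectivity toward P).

S_{P/Q} = r_P/r_Q = (k₁·C_A^1.5·C_E)/(k₂·C_A) = (k₁/k₂)·C_A^0.5·C_E.
= (0.0800×3.760^1.5×0.5940) / (0.765×3.760) = 0.3465/2.876 = 0.120.
Since the desired path is higher order in A, keeping C_A high (PFR or concentrated feed) favours P.

0.120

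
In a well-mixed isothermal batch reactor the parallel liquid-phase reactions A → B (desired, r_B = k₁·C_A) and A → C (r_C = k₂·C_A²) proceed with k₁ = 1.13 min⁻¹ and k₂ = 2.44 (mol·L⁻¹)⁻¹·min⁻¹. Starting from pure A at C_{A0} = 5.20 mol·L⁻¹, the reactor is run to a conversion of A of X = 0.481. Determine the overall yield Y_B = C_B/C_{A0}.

0.0519

C_A = C_{A0}(1−X) = 2.699 mol·L⁻¹.
Along a PFR/batch, dC_B/dC_A = −r_B/(r_B+r_C) = −k₁/(k₁+k₂·C_A).
Integrating from C_{A0} to C_A: C_B = (1.13/2.44)·ln[(1.13+2.44·5.20)/(1.13+2.44·2.70)] = 0.4631·ln(13.82/7.715) = 0.2699 mol·L⁻¹.
Y_B = C_B/C_{A0} = 0.2699/5.20 = 0.0519.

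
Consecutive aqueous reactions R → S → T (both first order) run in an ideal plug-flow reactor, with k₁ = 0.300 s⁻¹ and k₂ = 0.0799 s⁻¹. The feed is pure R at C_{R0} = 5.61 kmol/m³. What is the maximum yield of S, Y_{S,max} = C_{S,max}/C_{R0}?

0.619

Evaluating C_S at τ_opt = ln(k₂/k₁)/(k₂−k₁) gives C_{S,max}/C_{R0} = (k₁/k₂)^[k₂/(k₂−k₁)].
= (0.300/0.0799)^(0.0799/(0.0799−0.300)) = (3.755)^(-0.3630) = 0.6186.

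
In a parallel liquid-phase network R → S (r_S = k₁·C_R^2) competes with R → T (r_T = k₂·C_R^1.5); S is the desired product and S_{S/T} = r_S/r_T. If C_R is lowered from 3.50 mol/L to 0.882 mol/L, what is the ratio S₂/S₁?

0.502

S_{S/T} = (k₁/k₂)·C_R^0.5, so S₂/S₁ = (C_{R,2}/C_{R,1})^0.5.
= (0.882/3.50)^0.5 = (0.2520)^0.5 = 0.502.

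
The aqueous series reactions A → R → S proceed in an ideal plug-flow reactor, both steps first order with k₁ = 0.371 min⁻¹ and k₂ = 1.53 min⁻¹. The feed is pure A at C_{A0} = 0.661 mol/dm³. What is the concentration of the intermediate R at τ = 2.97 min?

Solving the coupled first-order balances gives C_R(τ) = [k₁/(k₂−k₁)]·C_{A0}·(e^(−k₁τ) − e^(−k₂τ)).
e^(−k₁τ) = e^(−0.371×2.97) = e^(−1.102) = 0.3322; e^(−k₂τ) = e^(−4.544) = 0.01063.
C_R = 0.371×0.661/(1.53−0.371) × (0.3322−0.01063) = 0.2116×0.3216 = 0.06805 mol/dm³.

0.0681 mol/dm³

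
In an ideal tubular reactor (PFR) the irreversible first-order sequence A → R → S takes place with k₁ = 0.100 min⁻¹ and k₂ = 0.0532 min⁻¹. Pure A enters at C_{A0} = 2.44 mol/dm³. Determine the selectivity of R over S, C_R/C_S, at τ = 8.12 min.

3.73

For first-order series with pure A initially, C_R(τ) = k₁C_{A0}/(k₂−k₁)·(e^(−k₁τ) − e^(−k₂τ)).
e^(−k₁τ) = e^(−0.100×8.12) = e^(−0.8120) = 0.4440; e^(−k₂τ) = e^(−0.4320) = 0.6492.
C_R = 0.100×2.44/(0.0532−0.100) × (0.4440−0.6492) = (-5.214)×(-0.2053) = 1.070 mol/dm³.
C_A = C_{A0}e^(−k₁τ) = 1.083 mol/dm³, so C_S = C_{A0}−C_A−C_R = 0.2866 mol/dm³; C_R/C_S = 3.73.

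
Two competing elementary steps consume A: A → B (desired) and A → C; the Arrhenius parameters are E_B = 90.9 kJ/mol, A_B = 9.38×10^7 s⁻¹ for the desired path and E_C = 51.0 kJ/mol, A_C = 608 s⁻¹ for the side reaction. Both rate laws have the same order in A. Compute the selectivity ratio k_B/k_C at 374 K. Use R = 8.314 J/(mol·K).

With equal orders, S_{B/C} = k_B/k_C = (A_B/A_C)·exp[(E_C−E_B)/(RT)].
(E_C−E_B)/(RT) = (51.0−90.9)×10³/(8.314×374) = -39900/3109 = -12.83.
k_B/k_C = (9.38×10^7/608)·exp(-12.83) = 1.543×10^5 × 2.674×10^-6 = 0.413.

0.413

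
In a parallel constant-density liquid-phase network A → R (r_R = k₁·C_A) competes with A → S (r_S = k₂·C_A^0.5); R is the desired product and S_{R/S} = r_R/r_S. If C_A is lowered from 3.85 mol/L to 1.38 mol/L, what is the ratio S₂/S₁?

S_{R/S} = (k₁/k₂)·C_A^0.5, so S₂/S₁ = (C_{A,2}/C_{A,1})^0.5.
= (1.38/3.85)^0.5 = (0.3584)^0.5 = 0.599.

0.599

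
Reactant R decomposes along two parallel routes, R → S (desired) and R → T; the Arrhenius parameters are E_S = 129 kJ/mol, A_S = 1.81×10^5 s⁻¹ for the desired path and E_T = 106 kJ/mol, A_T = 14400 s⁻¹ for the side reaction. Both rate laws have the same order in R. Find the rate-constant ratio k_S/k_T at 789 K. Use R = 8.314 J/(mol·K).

0.377

Since both paths have the same order in R, the concentration cancels and S_{S/T} = k_S/k_T = (A_S/A_T)·exp[(E_T−E_S)/(RT)].
(E_T−E_S)/(RT) = (106−129)×10³/(8.314×789) = -23000/6560 = -3.506.
k_S/k_T = (1.81×10^5/14400)·exp(-3.506) = 12.57 × 0.03001 = 0.377.
Since E_S > E_T, raising the temperature improves selectivity toward S.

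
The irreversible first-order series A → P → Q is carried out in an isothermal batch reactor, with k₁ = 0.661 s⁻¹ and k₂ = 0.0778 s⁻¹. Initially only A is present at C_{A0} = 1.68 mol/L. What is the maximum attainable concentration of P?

For a first-order series the maximum intermediate yield is C_{P,max}/C_{A0} = (k₁/k₂)^[k₂/(k₂−k₁)].
= (0.661/0.0778)^(0.0778/(0.0778−0.661)) = (8.496)^(-0.1334) = 0.7517.
C_{P,max} = 0.7517×1.68 = 1.26 mol/L.

1.26 mol/L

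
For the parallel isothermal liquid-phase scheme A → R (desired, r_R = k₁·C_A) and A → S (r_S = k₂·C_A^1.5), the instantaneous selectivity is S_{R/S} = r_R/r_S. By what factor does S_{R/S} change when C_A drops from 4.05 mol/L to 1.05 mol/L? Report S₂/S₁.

S_{R/S} = (k₁/k₂)·C_A^-0.5, so S₂/S₁ = (C_{A,2}/C_{A,1})^-0.5.
= (1.05/4.05)^(-0.5) = (0.2593)^(-0.5) = 1.96.

1.96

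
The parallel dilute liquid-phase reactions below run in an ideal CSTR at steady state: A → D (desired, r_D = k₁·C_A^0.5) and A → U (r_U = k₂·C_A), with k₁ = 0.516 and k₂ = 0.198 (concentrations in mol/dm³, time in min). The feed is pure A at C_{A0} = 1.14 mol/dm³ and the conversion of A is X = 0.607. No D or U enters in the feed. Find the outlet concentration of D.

0.551 mol/dm³

Exit C_A = C_{A0}(1−X) = 1.14×0.393 = 0.4480 mol/dm³.
Rates in a CSTR are evaluated at the outlet concentration: r_D = 0.516×0.4480^0.5 = 0.3454, r_U = 0.198×0.4480 = 0.08871.
Fraction of consumed A going to D: r_D/(r_D+r_U) = 0.7956.
C_D = 0.7956·C_{A0}·X = 0.7956×1.14×0.607 = 0.551 mol/dm³.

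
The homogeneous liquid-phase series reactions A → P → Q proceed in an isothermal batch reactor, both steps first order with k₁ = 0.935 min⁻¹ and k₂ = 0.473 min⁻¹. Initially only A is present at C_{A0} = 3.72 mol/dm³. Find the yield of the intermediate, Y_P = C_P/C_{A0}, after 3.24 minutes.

0.339

Solving the coupled first-order balances gives C_P(t) = [k₁/(k₂−k₁)]·C_{A0}·(e^(−k₁t) − e^(−k₂t)).
e^(−k₁t) = e^(−0.935×3.24) = e^(−3.029) = 0.04834; e^(−k₂t) = e^(−1.533) = 0.2160.
C_P = 0.935×3.72/(0.473−0.935) × (0.04834−0.2160) = (-7.529)×(-0.1676) = 1.262 mol/dm³.
Y_P = C_P/C_{A0} = 1.262/3.72 = 0.339.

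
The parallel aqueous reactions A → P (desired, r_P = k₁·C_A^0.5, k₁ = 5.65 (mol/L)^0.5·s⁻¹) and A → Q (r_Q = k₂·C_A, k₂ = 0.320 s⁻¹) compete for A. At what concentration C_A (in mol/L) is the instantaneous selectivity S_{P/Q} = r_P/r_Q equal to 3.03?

S_{P/Q} = (k₁/k₂)·C_A^-0.5 ⇒ C_A = (S·k₂/k₁)^(-2).
= (3.03×0.320/5.65)^(-2) = (0.1716)^(-2) = 34.0 mol/L.

34.0 mol/L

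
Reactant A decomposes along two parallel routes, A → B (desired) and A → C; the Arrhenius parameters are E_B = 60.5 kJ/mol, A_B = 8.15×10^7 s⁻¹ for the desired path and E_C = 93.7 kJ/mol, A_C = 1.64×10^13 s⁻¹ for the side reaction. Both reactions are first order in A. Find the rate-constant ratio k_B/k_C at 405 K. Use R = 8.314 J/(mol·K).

Since both paths have the same order in A, the concentration cancels and S_{B/C} = k_B/k_C = (A_B/A_C)·exp[(E_C−E_B)/(RT)].
(E_C−E_B)/(RT) = (93.7−60.5)×10³/(8.314×405) = 33200/3367 = 9.860.
k_B/k_C = (8.15×10^7/1.64×10^13)·exp(9.860) = 4.970×10^-6 × 19147 = 0.0952.

0.0952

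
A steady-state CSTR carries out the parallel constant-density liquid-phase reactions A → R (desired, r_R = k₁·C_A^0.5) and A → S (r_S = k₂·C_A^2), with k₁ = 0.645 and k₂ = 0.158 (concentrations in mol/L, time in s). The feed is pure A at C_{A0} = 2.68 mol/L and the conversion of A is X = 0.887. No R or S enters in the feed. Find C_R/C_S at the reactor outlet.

24.5

Exit C_A = C_{A0}(1−X) = 2.68×0.113 = 0.3028 mol/L.
In a CSTR the entire volume is at exit conditions, so r_R = 0.645×0.3028^0.5 = 0.3549 and r_S = 0.158×0.3028^2 = 0.01449.
Overall selectivity = C_R/C_S = r_Rτ/(r_Sτ) = r_R/r_S = 24.5.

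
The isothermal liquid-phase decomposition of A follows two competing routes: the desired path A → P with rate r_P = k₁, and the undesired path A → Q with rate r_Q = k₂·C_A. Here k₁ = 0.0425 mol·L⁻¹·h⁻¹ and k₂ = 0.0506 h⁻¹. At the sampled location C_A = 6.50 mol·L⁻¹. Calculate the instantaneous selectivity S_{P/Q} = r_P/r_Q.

0.129

S_{P/Q} = r_P/r_Q = (k₁)/(k₂·C_A) = (k₁/k₂)·C_A⁻¹.
= (0.0425) / (0.0506×6.500) = 0.04250/0.3289 = 0.129.
The undesired path is higher order in A, so low C_A (CSTR or dilute feed) favours P.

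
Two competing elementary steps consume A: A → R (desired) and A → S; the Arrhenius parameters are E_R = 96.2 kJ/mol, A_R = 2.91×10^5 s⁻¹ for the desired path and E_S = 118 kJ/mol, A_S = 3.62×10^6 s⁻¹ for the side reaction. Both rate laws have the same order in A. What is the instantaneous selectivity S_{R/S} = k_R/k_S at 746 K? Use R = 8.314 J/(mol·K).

Since both paths have the same order in A, the concentration cancels and S_{R/S} = k_R/k_S = (A_R/A_S)·exp[(E_S−E_R)/(RT)].
(E_S−E_R)/(RT) = (118−96.2)×10³/(8.314×746) = 21800/6202 = 3.515.
k_R/k_S = (2.91×10^5/3.62×10^6)·exp(3.515) = 0.08039 × 33.61 = 2.70.
Since E_R < E_S, lowering the temperature improves selectivity toward R.

2.70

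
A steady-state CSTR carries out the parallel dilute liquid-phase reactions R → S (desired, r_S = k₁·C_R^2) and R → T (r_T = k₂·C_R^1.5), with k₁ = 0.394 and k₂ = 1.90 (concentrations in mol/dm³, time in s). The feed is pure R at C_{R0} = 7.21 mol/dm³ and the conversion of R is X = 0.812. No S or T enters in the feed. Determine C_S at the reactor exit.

Exit C_R = C_{R0}(1−X) = 7.21×0.188 = 1.355 mol/dm³.
A CSTR operates uniformly at the exit composition, giving r_S = 0.7239 and r_T = 2.998 (each k·C_R^n at C_R = 1.355).
Fraction of consumed R going to S: r_S/(r_S+r_T) = 0.1945.
C_S = 0.1945·C_{R0}·X = 0.1945×7.21×0.812 = 1.14 mol/dm³.

1.14 mol/dm³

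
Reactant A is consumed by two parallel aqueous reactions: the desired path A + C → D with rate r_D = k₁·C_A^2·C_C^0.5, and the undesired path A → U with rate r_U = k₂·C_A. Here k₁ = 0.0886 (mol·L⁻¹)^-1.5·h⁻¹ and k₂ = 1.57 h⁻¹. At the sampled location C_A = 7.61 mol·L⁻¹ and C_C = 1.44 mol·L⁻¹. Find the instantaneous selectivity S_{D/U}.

S_{D/U} = r_D/r_U = (k₁·C_A^2·C_C^0.5)/(k₂·C_A) = (k₁/k₂)·C_A·C_C^0.5.
= (0.0886×7.610^2×1.440^0.5) / (1.57×7.610) = 6.157/11.95 = 0.515.

0.515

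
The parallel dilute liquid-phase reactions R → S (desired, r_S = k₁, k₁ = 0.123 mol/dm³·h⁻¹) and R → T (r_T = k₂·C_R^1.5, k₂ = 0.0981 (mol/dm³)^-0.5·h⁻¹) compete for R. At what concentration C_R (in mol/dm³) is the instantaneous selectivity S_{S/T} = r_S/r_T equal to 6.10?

0.348 mol/dm³

S_{S/T} = (k₁/k₂)·C_R^-1.5 ⇒ C_R = (S·k₂/k₁)^(1/(-1.5)).
= (6.10×0.0981/0.123)^(-0.6667) = (4.865)^(-0.6667) = 0.348 mol/dm³.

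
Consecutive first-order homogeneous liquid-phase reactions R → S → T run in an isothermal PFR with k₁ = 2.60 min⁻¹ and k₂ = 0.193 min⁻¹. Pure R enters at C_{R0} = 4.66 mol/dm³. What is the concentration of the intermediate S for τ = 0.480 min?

For first-order series with pure R initially, C_S(τ) = k₁C_{R0}/(k₂−k₁)·(e^(−k₁τ) − e^(−k₂τ)).
e^(−k₁τ) = e^(−2.60×0.480) = e^(−1.248) = 0.2871; e^(−k₂τ) = e^(−0.09264) = 0.9115.
C_S = 2.60×4.66/(0.193−2.60) × (0.2871−0.9115) = (-5.034)×(-0.6244) = 3.143 mol/dm³.

3.14 mol/dm³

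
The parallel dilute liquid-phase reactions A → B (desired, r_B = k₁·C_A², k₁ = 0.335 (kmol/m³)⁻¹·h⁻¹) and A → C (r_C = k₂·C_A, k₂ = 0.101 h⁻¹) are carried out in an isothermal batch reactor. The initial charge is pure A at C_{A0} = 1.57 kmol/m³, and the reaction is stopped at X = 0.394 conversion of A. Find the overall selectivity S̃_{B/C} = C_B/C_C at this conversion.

4.11

C_A = C_{A0}(1−X) = 0.9514 kmol/m³.
Along a PFR/batch, dC_C/dC_A = −r_C/(r_B+r_C) = −k₂/(k₂+k₁·C_A).
Integrating from C_{A0} to C_A: C_C = (0.101/0.335)·ln[(0.101+0.335·1.57)/(0.101+0.335·0.951)] = 0.3015·ln(0.6270/0.4197) = 0.1210 kmol/m³.
Then C_B = (C_{A0}−C_A) − C_C = 0.6186 − 0.1210 = 0.4976 kmol/m³.
S̃_{B/C} = C_B/C_C = 0.4976/0.1210 = 4.11.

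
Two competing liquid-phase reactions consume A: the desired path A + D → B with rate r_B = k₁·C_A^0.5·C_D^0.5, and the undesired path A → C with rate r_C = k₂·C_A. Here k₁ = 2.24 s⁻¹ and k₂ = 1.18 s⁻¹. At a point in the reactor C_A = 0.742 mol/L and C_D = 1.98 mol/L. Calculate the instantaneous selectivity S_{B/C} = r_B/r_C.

3.10

S_{B/C} = r_B/r_C = (k₁·C_A^0.5·C_D^0.5)/(k₂·C_A) = (k₁/k₂)·C_A^-0.5·C_D^0.5.
= (2.24×0.7420^0.5×1.980^0.5) / (1.18×0.7420) = 2.715/0.8756 = 3.10.
The undesired path is higher order in A, so low C_A (CSTR or dilute feed) favours B.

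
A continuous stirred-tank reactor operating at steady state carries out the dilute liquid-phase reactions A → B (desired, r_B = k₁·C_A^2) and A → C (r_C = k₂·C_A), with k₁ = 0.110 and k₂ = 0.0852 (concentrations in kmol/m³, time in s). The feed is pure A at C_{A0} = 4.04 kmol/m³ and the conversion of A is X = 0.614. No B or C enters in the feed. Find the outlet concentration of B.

1.66 kmol/m³

Exit C_A = C_{A0}(1−X) = 4.04×0.386 = 1.559 kmol/m³.
In a CSTR the entire volume is at exit conditions, so r_B = 0.110×1.559^2 = 0.2675 and r_C = 0.0852×1.559 = 0.1329.
Fraction of consumed A going to B: r_B/(r_B+r_C) = 0.6681.
C_B = 0.6681·C_{A0}·X = 0.6681×4.04×0.614 = 1.66 kmol/m³.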